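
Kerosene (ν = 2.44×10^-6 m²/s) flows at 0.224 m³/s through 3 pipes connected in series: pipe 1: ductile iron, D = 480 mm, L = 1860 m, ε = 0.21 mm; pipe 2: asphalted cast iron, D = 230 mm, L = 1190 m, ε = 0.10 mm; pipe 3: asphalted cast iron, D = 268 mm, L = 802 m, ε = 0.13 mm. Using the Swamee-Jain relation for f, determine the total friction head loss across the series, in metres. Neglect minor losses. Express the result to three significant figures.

H ≈ 181 m

Pipe 1: V = 1.238 m/s, Re = 2.44×10^5, ε/D = 4.38×10^-4, f = 0.01827, h_1 = f(L/D)V²/2g = 5.528 m
Pipe 2: V = 5.391 m/s, Re = 5.08×10^5, ε/D = 4.35×10^-4, f = 0.01734, h_2 = f(L/D)V²/2g = 132.9 m
Pipe 3: V = 3.971 m/s, Re = 4.36×10^5, ε/D = 4.85×10^-4, f = 0.01781, h_3 = f(L/D)V²/2g = 42.84 m
Series → Q common, losses add: H = Σh = 181.3 m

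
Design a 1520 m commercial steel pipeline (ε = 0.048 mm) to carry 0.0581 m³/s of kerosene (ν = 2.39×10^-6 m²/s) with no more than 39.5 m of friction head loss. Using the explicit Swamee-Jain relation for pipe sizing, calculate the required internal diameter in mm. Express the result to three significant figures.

Swamee-Jain (Type III): D = 0.66·[ε^1.25·(LQ²/(gh_f))^4.75 + ν·Q^9.4·(L/(gh_f))^5.2]^0.04
LQ²/(gh_f) = 0.01324; L/(gh_f) = 3.923
Term 1 = ε^1.25·(…)^4.75 = 4.79×10^-15; Term 2 = ν·Q^9.4·(…)^5.2 = 7.05×10^-15
D = 0.66·(4.79×10^-15 + 7.05×10^-15)^0.04 = 0.1830 m = 183 mm
Check: V = 2.21 m/s, Re = 1.69×10^5, f = 0.01792, h_f = 37.0 m ≈ 39.5 m ✓

D ≈ 183 mm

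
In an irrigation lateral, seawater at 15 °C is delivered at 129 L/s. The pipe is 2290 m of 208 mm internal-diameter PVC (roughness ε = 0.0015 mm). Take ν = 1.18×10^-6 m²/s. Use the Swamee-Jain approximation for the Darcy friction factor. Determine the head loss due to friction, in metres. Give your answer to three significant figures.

V = 4Q/(πD²) = 4·0.129/(π·0.208²) = 3.796 m/s
Re = VD/ν = 3.796·0.208/1.18×10^-6 = 6.69×10^5 → turbulent
ε/D = 0.0015/208 = 7.21×10^-6
Swamee-Jain: f = 0.01257
h_f = f(L/D)V²/(2g) = 0.01257·(2290/0.208)·3.796²/(2·9.81) = 101.7 m

h_f ≈ 102 m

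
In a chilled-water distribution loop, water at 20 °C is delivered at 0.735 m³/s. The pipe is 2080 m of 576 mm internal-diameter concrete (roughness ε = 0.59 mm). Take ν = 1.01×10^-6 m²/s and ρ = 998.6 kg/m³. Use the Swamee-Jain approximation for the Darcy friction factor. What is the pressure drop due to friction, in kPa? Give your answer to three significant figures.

V = 4Q/(πD²) = 4·0.735/(π·0.576²) = 2.821 m/s
Re = VD/ν = 2.821·0.576/1.01×10^-6 = 1.61×10^6 → turbulent
ε/D = 0.59/576 = 0.00102
Swamee-Jain: f = 0.02001
h_f = f(L/D)V²/(2g) = 0.02001·(2080/0.576)·2.821²/(2·9.81) = 29.30 m
Δp = ρg·h_f = 998.6·9.81·29.30 = 287.0 kPa

Δp ≈ 287 kPa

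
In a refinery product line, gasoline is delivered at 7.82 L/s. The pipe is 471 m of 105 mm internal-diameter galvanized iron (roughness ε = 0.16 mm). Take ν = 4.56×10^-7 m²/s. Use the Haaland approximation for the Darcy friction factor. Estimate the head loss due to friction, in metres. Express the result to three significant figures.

V = 4Q/(πD²) = 4·0.00782/(π·0.105²) = 0.9031 m/s
Re = VD/ν = 0.9031·0.105/4.56×10^-7 = 2.08×10^5 → turbulent
ε/D = 0.16/105 = 0.00152
Haaland: f = 0.02276
h_f = f(L/D)V²/(2g) = 0.02276·(471/0.105)·0.9031²/(2·9.81) = 4.245 m

h_f ≈ 4.24 m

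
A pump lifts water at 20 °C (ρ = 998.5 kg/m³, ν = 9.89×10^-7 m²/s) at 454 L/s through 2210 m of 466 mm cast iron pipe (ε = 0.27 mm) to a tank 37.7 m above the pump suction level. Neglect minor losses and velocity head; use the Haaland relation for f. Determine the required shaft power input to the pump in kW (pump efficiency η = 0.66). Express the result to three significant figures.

P_shaft ≈ 457 kW

V = 4Q/(πD²) = 2.662 m/s; Re = 1.25×10^6; ε/D = 5.79×10^-4; f = 0.01762
h_f = f(L/D)V²/2g = 30.18 m
Total head H = z + h_f = 37.7 + 30.18 = 67.88 m
P_hyd = ρgQH = 998.5·9.81·0.454·67.88 = 301.8 kW
P_shaft = P_hyd/η = 301.8/0.66 = 457.3 kW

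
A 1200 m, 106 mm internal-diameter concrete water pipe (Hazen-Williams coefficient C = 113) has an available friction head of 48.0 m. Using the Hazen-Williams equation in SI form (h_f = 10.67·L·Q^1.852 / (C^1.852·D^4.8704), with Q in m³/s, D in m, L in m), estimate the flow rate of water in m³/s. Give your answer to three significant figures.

Q ≈ 0.0151 m³/s

Rearranging: Q = [h_f·C^1.852·D^4.8704 / (10.67·L)]^(1/1.852)
Q = [48.0·113^1.852·0.106^4.8704 / (10.67·1200)]^0.540 = 0.01513 m³/s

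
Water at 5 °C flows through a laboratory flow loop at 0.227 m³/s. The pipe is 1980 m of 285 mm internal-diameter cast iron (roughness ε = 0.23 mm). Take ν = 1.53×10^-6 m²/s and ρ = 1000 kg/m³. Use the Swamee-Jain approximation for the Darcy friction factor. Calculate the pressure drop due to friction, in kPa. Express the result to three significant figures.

Δp ≈ 848 kPa

V = 4Q/(πD²) = 4·0.227/(π·0.285²) = 3.558 m/s
Re = VD/ν = 3.558·0.285/1.53×10^-6 = 6.63×10^5 → turbulent
ε/D = 0.23/285 = 8.07×10^-4
Swamee-Jain: f = 0.01929
h_f = f(L/D)V²/(2g) = 0.01929·(1980/0.285)·3.558²/(2·9.81) = 86.49 m
Δp = ρg·h_f = 1000·9.81·86.49 = 848.4 kPa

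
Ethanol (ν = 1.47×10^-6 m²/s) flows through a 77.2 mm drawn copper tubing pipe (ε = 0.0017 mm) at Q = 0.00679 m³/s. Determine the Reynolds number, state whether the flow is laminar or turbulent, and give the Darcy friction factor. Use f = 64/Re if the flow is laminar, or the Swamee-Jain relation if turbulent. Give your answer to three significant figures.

V = 4Q/(πD²) = 1.451 m/s
Re = VD/ν = 1.451·0.0772/1.47×10^-6 = 7.62×10^4
Re > 4000 → turbulent; ε/D = 2.20×10^-5
Swamee-Jain: f = 0.01904

Re ≈ 7.62×10^4; turbulent; f ≈ 0.0190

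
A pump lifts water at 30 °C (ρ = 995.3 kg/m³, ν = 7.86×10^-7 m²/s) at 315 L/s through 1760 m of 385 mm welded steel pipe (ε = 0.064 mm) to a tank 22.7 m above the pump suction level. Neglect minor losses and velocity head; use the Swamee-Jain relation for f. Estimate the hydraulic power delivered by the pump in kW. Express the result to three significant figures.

P_hyd ≈ 144 kW

V = 4Q/(πD²) = 2.706 m/s; Re = 1.33×10^6; ε/D = 1.66×10^-4; f = 0.01415
h_f = f(L/D)V²/2g = 24.14 m
Total head H = z + h_f = 22.7 + 24.14 = 46.84 m
P_hyd = ρgQH = 995.3·9.81·0.315·46.84 = 144.1 kW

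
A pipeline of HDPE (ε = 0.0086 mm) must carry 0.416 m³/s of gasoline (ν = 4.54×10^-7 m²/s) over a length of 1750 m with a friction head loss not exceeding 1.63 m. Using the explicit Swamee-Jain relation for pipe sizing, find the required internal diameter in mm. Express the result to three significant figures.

D ≈ 706 mm

Swamee-Jain (Type III): D = 0.66·[ε^1.25·(LQ²/(gh_f))^4.75 + ν·Q^9.4·(L/(gh_f))^5.2]^0.04
LQ²/(gh_f) = 18.94; L/(gh_f) = 109.4
Term 1 = ε^1.25·(…)^4.75 = 0.544; Term 2 = ν·Q^9.4·(…)^5.2 = 4.79
D = 0.66·(0.544 + 4.79)^0.04 = 0.7057 m = 706 mm
Check: V = 1.06 m/s, Re = 1.65×10^6, f = 0.01109, h_f = 1.58 m ≈ 1.63 m ✓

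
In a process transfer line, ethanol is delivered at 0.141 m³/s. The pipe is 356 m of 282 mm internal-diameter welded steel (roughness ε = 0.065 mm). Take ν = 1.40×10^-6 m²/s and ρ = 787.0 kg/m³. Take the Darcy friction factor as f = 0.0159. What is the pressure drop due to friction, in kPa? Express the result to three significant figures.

Δp ≈ 40.3 kPa

V = 4Q/(πD²) = 4·0.141/(π·0.282²) = 2.258 m/s
h_f = f(L/D)V²/(2g) = 0.01590·(356/0.282)·2.258²/(2·9.81) = 5.214 m
Δp = ρg·h_f = 787.0·9.81·5.214 = 40.25 kPa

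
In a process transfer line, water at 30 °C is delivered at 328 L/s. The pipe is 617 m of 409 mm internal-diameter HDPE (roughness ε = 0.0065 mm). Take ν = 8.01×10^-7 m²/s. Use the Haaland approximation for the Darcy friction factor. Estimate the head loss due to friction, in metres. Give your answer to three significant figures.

V = 4Q/(πD²) = 4·0.328/(π·0.409²) = 2.497 m/s
Re = VD/ν = 2.497·0.409/8.01×10^-7 = 1.27×10^6 → turbulent
ε/D = 0.0065/409 = 1.59×10^-5
Haaland: f = 0.01148
h_f = f(L/D)V²/(2g) = 0.01148·(617/0.409)·2.497²/(2·9.81) = 5.499 m

h_f ≈ 5.50 m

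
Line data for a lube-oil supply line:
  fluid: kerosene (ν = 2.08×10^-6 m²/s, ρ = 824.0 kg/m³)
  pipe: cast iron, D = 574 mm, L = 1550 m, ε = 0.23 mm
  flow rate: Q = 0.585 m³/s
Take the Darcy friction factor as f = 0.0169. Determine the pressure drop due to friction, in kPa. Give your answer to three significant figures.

Δp ≈ 96.1 kPa

V = 4Q/(πD²) = 4·0.585/(π·0.574²) = 2.261 m/s
h_f = f(L/D)V²/(2g) = 0.01690·(1550/0.574)·2.261²/(2·9.81) = 11.89 m
Δp = ρg·h_f = 824.0·9.81·11.89 = 96.09 kPa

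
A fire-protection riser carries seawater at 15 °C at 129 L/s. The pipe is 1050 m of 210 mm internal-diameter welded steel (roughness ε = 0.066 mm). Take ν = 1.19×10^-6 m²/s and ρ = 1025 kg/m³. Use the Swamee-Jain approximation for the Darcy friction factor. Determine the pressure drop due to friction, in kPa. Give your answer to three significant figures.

Δp ≈ 576 kPa

V = 4Q/(πD²) = 4·0.129/(π·0.210²) = 3.724 m/s
Re = VD/ν = 3.724·0.210/1.19×10^-6 = 6.57×10^5 → turbulent
ε/D = 0.066/210 = 3.14×10^-4
Swamee-Jain: f = 0.01621
h_f = f(L/D)V²/(2g) = 0.01621·(1050/0.210)·3.724²/(2·9.81) = 57.31 m
Δp = ρg·h_f = 1025·9.81·57.31 = 576.2 kPa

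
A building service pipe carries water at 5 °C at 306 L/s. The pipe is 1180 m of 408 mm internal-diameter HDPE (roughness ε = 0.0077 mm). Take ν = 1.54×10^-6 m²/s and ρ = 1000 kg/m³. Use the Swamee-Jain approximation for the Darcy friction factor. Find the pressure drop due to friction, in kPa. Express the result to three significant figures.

V = 4Q/(πD²) = 4·0.306/(π·0.408²) = 2.341 m/s
Re = VD/ν = 2.341·0.408/1.54×10^-6 = 6.20×10^5 → turbulent
ε/D = 0.0077/408 = 1.89×10^-5
Swamee-Jain: f = 0.01294
h_f = f(L/D)V²/(2g) = 0.01294·(1180/0.408)·2.341²/(2·9.81) = 10.45 m
Δp = ρg·h_f = 1000·9.81·10.45 = 102.5 kPa

Δp ≈ 103 kPa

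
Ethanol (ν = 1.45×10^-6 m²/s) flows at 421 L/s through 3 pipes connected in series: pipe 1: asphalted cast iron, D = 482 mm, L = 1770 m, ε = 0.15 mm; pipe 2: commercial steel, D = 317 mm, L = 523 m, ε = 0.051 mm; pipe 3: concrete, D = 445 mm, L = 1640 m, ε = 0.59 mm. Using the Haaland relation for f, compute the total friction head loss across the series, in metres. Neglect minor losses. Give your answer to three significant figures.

H ≈ 78.8 m

Pipe 1: V = 2.307 m/s, Re = 7.67×10^5, ε/D = 3.11×10^-4, f = 0.01587, h_1 = f(L/D)V²/2g = 15.82 m
Pipe 2: V = 5.334 m/s, Re = 1.17×10^6, ε/D = 1.61×10^-4, f = 0.01402, h_2 = f(L/D)V²/2g = 33.54 m
Pipe 3: V = 2.707 m/s, Re = 8.31×10^5, ε/D = 0.00133, f = 0.02136, h_3 = f(L/D)V²/2g = 29.40 m
Series → Q common, losses add: H = Σh = 78.76 m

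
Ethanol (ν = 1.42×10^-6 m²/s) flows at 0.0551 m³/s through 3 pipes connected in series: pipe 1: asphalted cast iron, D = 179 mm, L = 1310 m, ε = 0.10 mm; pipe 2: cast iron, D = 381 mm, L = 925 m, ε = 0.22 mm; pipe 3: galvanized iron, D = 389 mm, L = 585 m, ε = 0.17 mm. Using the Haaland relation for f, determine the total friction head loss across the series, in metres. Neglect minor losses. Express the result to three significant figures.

H ≈ 34.0 m

Pipe 1: V = 2.190 m/s, Re = 2.76×10^5, ε/D = 5.59×10^-4, f = 0.01850, h_1 = f(L/D)V²/2g = 33.09 m
Pipe 2: V = 0.4833 m/s, Re = 1.30×10^5, ε/D = 5.77×10^-4, f = 0.01980, h_2 = f(L/D)V²/2g = 0.5723 m
Pipe 3: V = 0.4636 m/s, Re = 1.27×10^5, ε/D = 4.37×10^-4, f = 0.01921, h_3 = f(L/D)V²/2g = 0.3164 m
Series → Q common, losses add: H = Σh = 33.98 m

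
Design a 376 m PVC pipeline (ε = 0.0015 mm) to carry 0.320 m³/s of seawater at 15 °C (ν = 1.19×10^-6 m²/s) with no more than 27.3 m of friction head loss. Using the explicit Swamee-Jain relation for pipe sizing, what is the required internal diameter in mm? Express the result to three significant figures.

D ≈ 268 mm

Swamee-Jain (Type III): D = 0.66·[ε^1.25·(LQ²/(gh_f))^4.75 + ν·Q^9.4·(L/(gh_f))^5.2]^0.04
LQ²/(gh_f) = 0.1438; L/(gh_f) = 1.404
Term 1 = ε^1.25·(…)^4.75 = 5.24×10^-12; Term 2 = ν·Q^9.4·(…)^5.2 = 1.55×10^-10
D = 0.66·(5.24×10^-12 + 1.55×10^-10)^0.04 = 0.2678 m = 268 mm
Check: V = 5.68 m/s, Re = 1.28×10^6, f = 0.01130, h_f = 26.1 m ≈ 27.3 m ✓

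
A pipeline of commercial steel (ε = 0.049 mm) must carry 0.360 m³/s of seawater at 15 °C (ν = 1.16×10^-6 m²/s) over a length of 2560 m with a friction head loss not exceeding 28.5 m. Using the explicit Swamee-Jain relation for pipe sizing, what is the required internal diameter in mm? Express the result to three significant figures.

D ≈ 425 mm

Swamee-Jain (Type III): D = 0.66·[ε^1.25·(LQ²/(gh_f))^4.75 + ν·Q^9.4·(L/(gh_f))^5.2]^0.04
LQ²/(gh_f) = 1.187; L/(gh_f) = 9.156
Term 1 = ε^1.25·(…)^4.75 = 9.24×10^-6; Term 2 = ν·Q^9.4·(…)^5.2 = 7.85×10^-6
D = 0.66·(9.24×10^-6 + 7.85×10^-6)^0.04 = 0.4255 m = 425 mm
Check: V = 2.53 m/s, Re = 9.29×10^5, f = 0.01381, h_f = 27.2 m ≈ 28.5 m ✓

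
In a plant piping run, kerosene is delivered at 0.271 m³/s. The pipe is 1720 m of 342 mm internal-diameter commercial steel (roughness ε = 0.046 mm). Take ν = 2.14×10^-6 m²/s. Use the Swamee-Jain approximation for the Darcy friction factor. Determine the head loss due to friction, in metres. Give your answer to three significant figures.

V = 4Q/(πD²) = 4·0.271/(π·0.342²) = 2.950 m/s
Re = VD/ν = 2.950·0.342/2.14×10^-6 = 4.71×10^5 → turbulent
ε/D = 0.046/342 = 1.35×10^-4
Swamee-Jain: f = 0.01495
h_f = f(L/D)V²/(2g) = 0.01495·(1720/0.342)·2.950²/(2·9.81) = 33.34 m

h_f ≈ 33.3 m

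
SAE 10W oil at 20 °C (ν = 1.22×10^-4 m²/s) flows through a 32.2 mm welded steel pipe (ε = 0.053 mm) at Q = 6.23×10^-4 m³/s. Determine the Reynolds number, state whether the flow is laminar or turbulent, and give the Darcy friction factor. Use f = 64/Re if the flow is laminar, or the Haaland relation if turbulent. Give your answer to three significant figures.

Re ≈ 202; laminar; f = 64/Re ≈ 0.317

V = 4Q/(πD²) = 0.7650 m/s
Re = VD/ν = 0.7650·0.0322/1.22×10^-4 = 202
Re < 2300 → laminar → f = 64/Re = 0.3170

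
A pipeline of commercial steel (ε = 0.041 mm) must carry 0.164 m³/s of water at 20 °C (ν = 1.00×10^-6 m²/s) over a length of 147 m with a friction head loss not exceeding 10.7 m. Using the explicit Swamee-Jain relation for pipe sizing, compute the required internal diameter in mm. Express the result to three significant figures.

Swamee-Jain (Type III): D = 0.66·[ε^1.25·(LQ²/(gh_f))^4.75 + ν·Q^9.4·(L/(gh_f))^5.2]^0.04
LQ²/(gh_f) = 0.03767; L/(gh_f) = 1.400
Term 1 = ε^1.25·(…)^4.75 = 5.65×10^-13; Term 2 = ν·Q^9.4·(…)^5.2 = 2.40×10^-13
D = 0.66·(5.65×10^-13 + 2.40×10^-13)^0.04 = 0.2167 m = 217 mm
Check: V = 4.45 m/s, Re = 9.64×10^5, f = 0.01468, h_f = 10.0 m ≈ 10.7 m ✓

D ≈ 217 mm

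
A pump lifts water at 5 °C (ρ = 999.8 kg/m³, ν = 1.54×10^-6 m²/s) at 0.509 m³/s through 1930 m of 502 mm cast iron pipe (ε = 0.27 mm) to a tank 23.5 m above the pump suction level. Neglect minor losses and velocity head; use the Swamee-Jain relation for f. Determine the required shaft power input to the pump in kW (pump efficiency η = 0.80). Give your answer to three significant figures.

V = 4Q/(πD²) = 2.572 m/s; Re = 8.38×10^5; ε/D = 5.38×10^-4; f = 0.01764
h_f = f(L/D)V²/2g = 22.87 m
Total head H = z + h_f = 23.5 + 22.87 = 46.37 m
P_hyd = ρgQH = 999.8·9.81·0.509·46.37 = 231.5 kW
P_shaft = P_hyd/η = 231.5/0.80 = 289.3 kW

P_shaft ≈ 289 kW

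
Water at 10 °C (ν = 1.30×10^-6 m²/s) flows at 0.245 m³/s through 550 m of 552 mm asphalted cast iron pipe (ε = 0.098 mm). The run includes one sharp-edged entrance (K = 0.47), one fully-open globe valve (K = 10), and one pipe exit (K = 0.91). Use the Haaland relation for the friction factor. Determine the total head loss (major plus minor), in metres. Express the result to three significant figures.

H_L ≈ 1.42 m

V = 4Q/(πD²) = 1.024 m/s; V²/2g = 0.05342 m
Re = 4.35×10^5, ε/D = 1.78×10^-4 → f = 0.01527 (Haaland)
Major: h_f = f(L/D)·V²/2g = 0.01527·996.4·0.05342 = 0.8128 m
Minor: ΣK = 11.4; h_m = ΣK·V²/2g = 0.6079 m
Total H_L = 0.8128 + 0.6079 = 1.421 m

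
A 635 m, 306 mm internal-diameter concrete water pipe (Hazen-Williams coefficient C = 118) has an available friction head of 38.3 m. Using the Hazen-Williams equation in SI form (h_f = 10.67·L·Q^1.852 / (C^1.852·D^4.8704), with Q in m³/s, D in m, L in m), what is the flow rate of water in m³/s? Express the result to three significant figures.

Q ≈ 0.320 m³/s

Rearranging: Q = [h_f·C^1.852·D^4.8704 / (10.67·L)]^(1/1.852)
Q = [38.3·118^1.852·0.306^4.8704 / (10.67·635)]^0.540 = 0.3204 m³/s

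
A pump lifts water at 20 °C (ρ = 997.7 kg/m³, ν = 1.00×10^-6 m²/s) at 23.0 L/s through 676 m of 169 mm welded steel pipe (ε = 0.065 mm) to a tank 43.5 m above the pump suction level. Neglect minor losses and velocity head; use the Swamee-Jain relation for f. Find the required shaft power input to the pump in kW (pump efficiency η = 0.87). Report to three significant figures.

P_shaft ≈ 12.3 kW

V = 4Q/(πD²) = 1.025 m/s; Re = 1.73×10^5; ε/D = 3.85×10^-4; f = 0.01858
h_f = f(L/D)V²/2g = 3.982 m
Total head H = z + h_f = 43.5 + 3.982 = 47.48 m
P_hyd = ρgQH = 997.7·9.81·0.0230·47.48 = 10.69 kW
P_shaft = P_hyd/η = 10.69/0.87 = 12.29 kW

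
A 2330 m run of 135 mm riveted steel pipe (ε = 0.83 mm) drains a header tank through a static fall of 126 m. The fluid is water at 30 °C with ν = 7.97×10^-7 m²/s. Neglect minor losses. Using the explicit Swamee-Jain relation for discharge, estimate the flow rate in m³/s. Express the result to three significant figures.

Q ≈ 0.0300 m³/s

Swamee-Jain (Type II): Q = -0.965·√(gD⁵h_f/L)·ln[ε/(3.7D) + √(3.17ν²L/(gD³h_f))]
√(gD⁵h_f/L) = √(9.81·0.135⁵·126/2330) = 0.004877
ε/(3.7D) = 0.00166; √(3.17ν²L/(gD³h_f)) = 3.93×10^-5
Q = -0.965·0.004877·ln(0.001701) = 0.03001 m³/s
Check: V = 2.10 m/s, Re = 3.55×10^5, f = 0.03271, h_f = 126 m ≈ 126 m ✓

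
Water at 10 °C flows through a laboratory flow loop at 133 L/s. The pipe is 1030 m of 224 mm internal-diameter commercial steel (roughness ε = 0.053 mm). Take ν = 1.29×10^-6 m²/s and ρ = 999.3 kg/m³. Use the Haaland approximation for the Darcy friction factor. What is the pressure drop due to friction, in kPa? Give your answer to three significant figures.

V = 4Q/(πD²) = 4·0.133/(π·0.224²) = 3.375 m/s
Re = VD/ν = 3.375·0.224/1.29×10^-6 = 5.86×10^5 → turbulent
ε/D = 0.053/224 = 2.37×10^-4
Haaland: f = 0.01545
h_f = f(L/D)V²/(2g) = 0.01545·(1030/0.224)·3.375²/(2·9.81) = 41.23 m
Δp = ρg·h_f = 999.3·9.81·41.23 = 404.2 kPa

Δp ≈ 404 kPa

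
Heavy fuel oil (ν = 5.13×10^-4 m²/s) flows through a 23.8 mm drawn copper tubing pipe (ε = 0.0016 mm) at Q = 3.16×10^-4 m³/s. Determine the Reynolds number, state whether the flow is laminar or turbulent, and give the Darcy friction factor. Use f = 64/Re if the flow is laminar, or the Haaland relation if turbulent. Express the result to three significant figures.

Re ≈ 33.0; laminar; f = 64/Re ≈ 1.94

V = 4Q/(πD²) = 0.7103 m/s
Re = VD/ν = 0.7103·0.0238/5.13×10^-4 = 33.0
Re < 2300 → laminar → f = 64/Re = 1.942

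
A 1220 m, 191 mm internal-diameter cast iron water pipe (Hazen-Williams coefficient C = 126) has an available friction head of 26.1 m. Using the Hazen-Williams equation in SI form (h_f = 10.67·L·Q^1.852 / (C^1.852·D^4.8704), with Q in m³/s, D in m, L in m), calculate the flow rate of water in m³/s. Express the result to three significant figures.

Rearranging: Q = [h_f·C^1.852·D^4.8704 / (10.67·L)]^(1/1.852)
Q = [26.1·126^1.852·0.191^4.8704 / (10.67·1220)]^0.540 = 0.05661 m³/s

Q ≈ 0.0566 m³/s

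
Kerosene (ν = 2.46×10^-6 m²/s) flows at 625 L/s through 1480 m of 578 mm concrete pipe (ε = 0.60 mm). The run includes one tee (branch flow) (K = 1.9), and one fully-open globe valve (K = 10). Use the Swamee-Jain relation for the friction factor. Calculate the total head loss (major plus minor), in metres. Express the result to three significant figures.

V = 4Q/(πD²) = 2.382 m/s; V²/2g = 0.2892 m
Re = 5.60×10^5, ε/D = 0.00104 → f = 0.02045 (Swamee-Jain)
Major: h_f = f(L/D)·V²/2g = 0.02045·2561·0.2892 = 15.15 m
Minor: ΣK = 11.9; h_m = ΣK·V²/2g = 3.441 m
Total H_L = 15.15 + 3.441 = 18.59 m

H_L ≈ 18.6 m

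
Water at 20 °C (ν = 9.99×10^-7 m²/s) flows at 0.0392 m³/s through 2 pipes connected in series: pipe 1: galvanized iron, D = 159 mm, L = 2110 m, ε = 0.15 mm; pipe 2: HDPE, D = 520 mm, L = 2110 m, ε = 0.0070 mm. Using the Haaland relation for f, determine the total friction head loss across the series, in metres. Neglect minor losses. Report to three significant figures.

Pipe 1: V = 1.974 m/s, Re = 3.14×10^5, ε/D = 9.43×10^-4, f = 0.02024, h_1 = f(L/D)V²/2g = 53.37 m
Pipe 2: V = 0.1846 m/s, Re = 9.61×10^4, ε/D = 1.35×10^-5, f = 0.01802, h_2 = f(L/D)V²/2g = 0.1270 m
Series → Q common, losses add: H = Σh = 53.50 m

H ≈ 53.5 m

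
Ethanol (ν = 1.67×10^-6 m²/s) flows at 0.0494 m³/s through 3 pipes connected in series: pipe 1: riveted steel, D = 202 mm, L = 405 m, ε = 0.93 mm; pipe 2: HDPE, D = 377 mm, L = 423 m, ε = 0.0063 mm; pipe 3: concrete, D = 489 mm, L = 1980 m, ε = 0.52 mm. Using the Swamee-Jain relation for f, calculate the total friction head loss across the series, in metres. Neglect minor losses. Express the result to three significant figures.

Pipe 1: V = 1.541 m/s, Re = 1.86×10^5, ε/D = 0.00460, f = 0.03034, h_1 = f(L/D)V²/2g = 7.368 m
Pipe 2: V = 0.4425 m/s, Re = 9.99×10^4, ε/D = 1.67×10^-5, f = 0.01797, h_2 = f(L/D)V²/2g = 0.2012 m
Pipe 3: V = 0.2630 m/s, Re = 7.70×10^4, ε/D = 0.00106, f = 0.02315, h_3 = f(L/D)V²/2g = 0.3305 m
Series → Q common, losses add: H = Σh = 7.900 m

H ≈ 7.90 m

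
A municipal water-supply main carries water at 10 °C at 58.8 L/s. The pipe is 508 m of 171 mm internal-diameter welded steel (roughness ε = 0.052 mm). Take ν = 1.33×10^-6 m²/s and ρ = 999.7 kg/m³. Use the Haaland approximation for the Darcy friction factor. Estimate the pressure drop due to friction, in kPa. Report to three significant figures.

V = 4Q/(πD²) = 4·0.0588/(π·0.171²) = 2.560 m/s
Re = VD/ν = 2.560·0.171/1.33×10^-6 = 3.29×10^5 → turbulent
ε/D = 0.052/171 = 3.04×10^-4
Haaland: f = 0.01670
h_f = f(L/D)V²/(2g) = 0.01670·(508/0.171)·2.560²/(2·9.81) = 16.57 m
Δp = ρg·h_f = 999.7·9.81·16.57 = 162.5 kPa

Δp ≈ 163 kPa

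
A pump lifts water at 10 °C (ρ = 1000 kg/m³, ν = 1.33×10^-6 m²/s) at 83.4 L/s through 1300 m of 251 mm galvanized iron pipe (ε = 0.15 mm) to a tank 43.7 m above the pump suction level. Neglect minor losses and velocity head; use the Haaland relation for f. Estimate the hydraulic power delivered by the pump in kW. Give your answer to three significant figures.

P_hyd ≈ 47.1 kW

V = 4Q/(πD²) = 1.685 m/s; Re = 3.18×10^5; ε/D = 5.98×10^-4; f = 0.01856
h_f = f(L/D)V²/2g = 13.92 m
Total head H = z + h_f = 43.7 + 13.92 = 57.62 m
P_hyd = ρgQH = 1000·9.81·0.0834·57.62 = 47.14 kW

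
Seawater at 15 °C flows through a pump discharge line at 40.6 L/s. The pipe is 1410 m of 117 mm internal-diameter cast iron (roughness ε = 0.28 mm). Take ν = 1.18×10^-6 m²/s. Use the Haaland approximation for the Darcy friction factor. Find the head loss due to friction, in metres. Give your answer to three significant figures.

h_f ≈ 219 m

V = 4Q/(πD²) = 4·0.0406/(π·0.117²) = 3.776 m/s
Re = VD/ν = 3.776·0.117/1.18×10^-6 = 3.74×10^5 → turbulent
ε/D = 0.28/117 = 0.00239
Haaland: f = 0.02501
h_f = f(L/D)V²/(2g) = 0.02501·(1410/0.117)·3.776²/(2·9.81) = 219.0 m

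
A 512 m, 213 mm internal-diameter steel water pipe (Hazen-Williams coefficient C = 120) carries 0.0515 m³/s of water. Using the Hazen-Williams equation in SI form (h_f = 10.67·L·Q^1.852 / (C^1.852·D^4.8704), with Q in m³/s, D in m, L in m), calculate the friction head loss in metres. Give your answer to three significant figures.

h_f ≈ 5.92 m

h_f = 10.67·512·0.0515^1.852 / (120^1.852·0.213^4.8704) = 5.917 m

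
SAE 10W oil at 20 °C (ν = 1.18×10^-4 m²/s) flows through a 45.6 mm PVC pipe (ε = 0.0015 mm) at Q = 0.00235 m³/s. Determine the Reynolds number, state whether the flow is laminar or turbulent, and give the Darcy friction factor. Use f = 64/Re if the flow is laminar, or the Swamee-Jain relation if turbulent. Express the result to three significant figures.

Re ≈ 556; laminar; f = 64/Re ≈ 0.115

V = 4Q/(πD²) = 1.439 m/s
Re = VD/ν = 1.439·0.0456/1.18×10^-4 = 556
Re < 2300 → laminar → f = 64/Re = 0.1151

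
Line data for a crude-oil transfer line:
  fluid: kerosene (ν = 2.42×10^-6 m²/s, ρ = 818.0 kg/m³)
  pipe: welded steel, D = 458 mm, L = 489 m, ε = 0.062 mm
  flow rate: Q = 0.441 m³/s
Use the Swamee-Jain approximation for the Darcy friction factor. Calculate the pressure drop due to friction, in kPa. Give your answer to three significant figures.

Δp ≈ 46.4 kPa

V = 4Q/(πD²) = 4·0.441/(π·0.458²) = 2.677 m/s
Re = VD/ν = 2.677·0.458/2.42×10^-6 = 5.07×10^5 → turbulent
ε/D = 0.062/458 = 1.35×10^-4
Swamee-Jain: f = 0.01484
h_f = f(L/D)V²/(2g) = 0.01484·(489/0.458)·2.677²/(2·9.81) = 5.788 m
Δp = ρg·h_f = 818.0·9.81·5.788 = 46.45 kPa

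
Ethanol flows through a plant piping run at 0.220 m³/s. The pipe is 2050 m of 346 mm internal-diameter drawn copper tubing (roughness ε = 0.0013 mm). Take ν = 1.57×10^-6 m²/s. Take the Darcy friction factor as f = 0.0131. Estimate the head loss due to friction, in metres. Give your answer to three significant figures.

h_f ≈ 21.7 m

V = 4Q/(πD²) = 4·0.220/(π·0.346²) = 2.340 m/s
h_f = f(L/D)V²/(2g) = 0.01310·(2050/0.346)·2.340²/(2·9.81) = 21.66 m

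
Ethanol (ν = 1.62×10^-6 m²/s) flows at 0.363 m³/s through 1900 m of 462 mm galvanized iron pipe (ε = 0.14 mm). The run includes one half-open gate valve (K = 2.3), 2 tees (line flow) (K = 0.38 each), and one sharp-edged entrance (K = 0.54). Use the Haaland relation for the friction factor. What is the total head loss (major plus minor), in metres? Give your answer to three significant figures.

H_L ≈ 16.6 m

V = 4Q/(πD²) = 2.165 m/s; V²/2g = 0.2390 m
Re = 6.18×10^5, ε/D = 3.03×10^-4 → f = 0.01598 (Haaland)
Major: h_f = f(L/D)·V²/2g = 0.01598·4113·0.2390 = 15.70 m
Minor: ΣK = 3.60; h_m = ΣK·V²/2g = 0.8603 m
Total H_L = 15.70 + 0.8603 = 16.56 m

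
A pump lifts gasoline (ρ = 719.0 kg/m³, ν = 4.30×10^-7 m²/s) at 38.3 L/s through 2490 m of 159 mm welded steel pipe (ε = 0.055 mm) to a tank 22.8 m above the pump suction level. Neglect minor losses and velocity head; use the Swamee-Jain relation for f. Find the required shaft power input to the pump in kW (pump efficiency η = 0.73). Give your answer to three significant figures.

P_shaft ≈ 26.5 kW

V = 4Q/(πD²) = 1.929 m/s; Re = 7.13×10^5; ε/D = 3.46×10^-4; f = 0.01639
h_f = f(L/D)V²/2g = 48.69 m
Total head H = z + h_f = 22.8 + 48.69 = 71.49 m
P_hyd = ρgQH = 719.0·9.81·0.0383·71.49 = 19.31 kW
P_shaft = P_hyd/η = 19.31/0.73 = 26.46 kW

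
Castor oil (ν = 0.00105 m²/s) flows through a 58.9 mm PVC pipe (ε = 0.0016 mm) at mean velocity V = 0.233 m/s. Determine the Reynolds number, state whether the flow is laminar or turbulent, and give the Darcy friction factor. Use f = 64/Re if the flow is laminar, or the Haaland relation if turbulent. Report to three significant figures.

Re = VD/ν = 0.2330·0.0589/0.00105 = 13.1
Re < 2300 → laminar → f = 64/Re = 4.897

Re ≈ 13.1; laminar; f = 64/Re ≈ 4.90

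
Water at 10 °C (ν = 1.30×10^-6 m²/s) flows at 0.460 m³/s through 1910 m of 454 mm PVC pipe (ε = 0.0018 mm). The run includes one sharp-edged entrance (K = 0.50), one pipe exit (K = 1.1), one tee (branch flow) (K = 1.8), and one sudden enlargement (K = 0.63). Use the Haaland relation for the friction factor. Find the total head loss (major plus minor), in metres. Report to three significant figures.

V = 4Q/(πD²) = 2.842 m/s; V²/2g = 0.4115 m
Re = 9.92×10^5, ε/D = 3.96×10^-6 → f = 0.01167 (Haaland)
Major: h_f = f(L/D)·V²/2g = 0.01167·4207·0.4115 = 20.20 m
Minor: ΣK = 4.03; h_m = ΣK·V²/2g = 1.659 m
Total H_L = 20.20 + 1.659 = 21.86 m

H_L ≈ 21.9 m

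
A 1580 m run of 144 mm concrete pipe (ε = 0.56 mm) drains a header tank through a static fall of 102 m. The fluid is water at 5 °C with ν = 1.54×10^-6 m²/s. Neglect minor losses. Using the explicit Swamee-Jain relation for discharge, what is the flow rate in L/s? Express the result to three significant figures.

Q ≈ 41.1 L/s

Swamee-Jain (Type II): Q = -0.965·√(gD⁵h_f/L)·ln[ε/(3.7D) + √(3.17ν²L/(gD³h_f))]
√(gD⁵h_f/L) = √(9.81·0.144⁵·102/1580) = 0.006262
ε/(3.7D) = 0.00105; √(3.17ν²L/(gD³h_f)) = 6.31×10^-5
Q = -0.965·0.006262·ln(0.001114) = 0.04109 m³/s
Check: V = 2.52 m/s, Re = 2.36×10^5, f = 0.02882, h_f = 103 m ≈ 102 m ✓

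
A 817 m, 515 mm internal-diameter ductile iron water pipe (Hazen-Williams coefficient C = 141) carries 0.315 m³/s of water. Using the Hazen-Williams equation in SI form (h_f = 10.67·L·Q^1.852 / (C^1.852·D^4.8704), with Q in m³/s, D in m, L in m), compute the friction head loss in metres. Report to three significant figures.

h_f ≈ 2.72 m

h_f = 10.67·817·0.315^1.852 / (141^1.852·0.515^4.8704) = 2.720 m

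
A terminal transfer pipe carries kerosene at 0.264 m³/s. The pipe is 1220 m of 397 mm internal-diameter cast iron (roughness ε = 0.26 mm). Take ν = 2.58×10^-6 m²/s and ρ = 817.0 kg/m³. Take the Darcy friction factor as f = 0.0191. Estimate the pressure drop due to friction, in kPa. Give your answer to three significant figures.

Δp ≈ 109 kPa

V = 4Q/(πD²) = 4·0.264/(π·0.397²) = 2.133 m/s
h_f = f(L/D)V²/(2g) = 0.01910·(1220/0.397)·2.133²/(2·9.81) = 13.61 m
Δp = ρg·h_f = 817.0·9.81·13.61 = 109.1 kPa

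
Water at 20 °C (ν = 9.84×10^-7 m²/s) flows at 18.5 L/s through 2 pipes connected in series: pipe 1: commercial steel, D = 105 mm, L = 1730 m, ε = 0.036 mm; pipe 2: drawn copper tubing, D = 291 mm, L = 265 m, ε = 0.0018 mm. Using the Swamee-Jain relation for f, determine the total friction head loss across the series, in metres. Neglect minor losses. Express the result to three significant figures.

Pipe 1: V = 2.137 m/s, Re = 2.28×10^5, ε/D = 3.43×10^-4, f = 0.01781, h_1 = f(L/D)V²/2g = 68.26 m
Pipe 2: V = 0.2782 m/s, Re = 8.23×10^4, ε/D = 6.19×10^-6, f = 0.01865, h_2 = f(L/D)V²/2g = 0.06697 m
Series → Q common, losses add: H = Σh = 68.33 m

H ≈ 68.3 m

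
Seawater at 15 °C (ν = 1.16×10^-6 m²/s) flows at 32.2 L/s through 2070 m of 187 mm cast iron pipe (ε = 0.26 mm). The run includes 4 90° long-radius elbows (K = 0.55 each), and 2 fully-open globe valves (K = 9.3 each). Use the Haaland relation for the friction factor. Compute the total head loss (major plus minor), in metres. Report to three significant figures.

V = 4Q/(πD²) = 1.172 m/s; V²/2g = 0.07006 m
Re = 1.89×10^5, ε/D = 0.00139 → f = 0.02241 (Haaland)
Major: h_f = f(L/D)·V²/2g = 0.02241·11070·0.07006 = 17.38 m
Minor: ΣK = 20.8; h_m = ΣK·V²/2g = 1.457 m
Total H_L = 17.38 + 1.457 = 18.83 m

H_L ≈ 18.8 m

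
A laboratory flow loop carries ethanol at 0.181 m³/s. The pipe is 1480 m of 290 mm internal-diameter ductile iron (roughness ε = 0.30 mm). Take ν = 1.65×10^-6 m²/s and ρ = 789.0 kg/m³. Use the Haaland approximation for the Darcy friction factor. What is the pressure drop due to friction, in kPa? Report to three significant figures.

V = 4Q/(πD²) = 4·0.181/(π·0.290²) = 2.740 m/s
Re = VD/ν = 2.740·0.290/1.65×10^-6 = 4.82×10^5 → turbulent
ε/D = 0.30/290 = 0.00103
Haaland: f = 0.02037
h_f = f(L/D)V²/(2g) = 0.02037·(1480/0.290)·2.740²/(2·9.81) = 39.78 m
Δp = ρg·h_f = 789.0·9.81·39.78 = 307.9 kPa

Δp ≈ 308 kPa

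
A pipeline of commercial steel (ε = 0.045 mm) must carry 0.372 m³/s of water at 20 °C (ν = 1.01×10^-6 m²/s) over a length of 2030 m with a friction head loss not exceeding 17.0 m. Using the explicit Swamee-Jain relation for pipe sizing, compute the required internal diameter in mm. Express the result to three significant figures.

Swamee-Jain (Type III): D = 0.66·[ε^1.25·(LQ²/(gh_f))^4.75 + ν·Q^9.4·(L/(gh_f))^5.2]^0.04
LQ²/(gh_f) = 1.684; L/(gh_f) = 12.17
Term 1 = ε^1.25·(…)^4.75 = 4.39×10^-5; Term 2 = ν·Q^9.4·(…)^5.2 = 4.09×10^-5
D = 0.66·(4.39×10^-5 + 4.09×10^-5)^0.04 = 0.4536 m = 454 mm
Check: V = 2.30 m/s, Re = 1.03×10^6, f = 0.01346, h_f = 16.3 m ≈ 17.0 m ✓

D ≈ 454 mm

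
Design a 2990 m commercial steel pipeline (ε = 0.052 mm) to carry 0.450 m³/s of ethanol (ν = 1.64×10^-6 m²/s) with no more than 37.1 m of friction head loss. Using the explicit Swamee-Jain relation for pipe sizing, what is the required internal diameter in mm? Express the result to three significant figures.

Swamee-Jain (Type III): D = 0.66·[ε^1.25·(LQ²/(gh_f))^4.75 + ν·Q^9.4·(L/(gh_f))^5.2]^0.04
LQ²/(gh_f) = 1.664; L/(gh_f) = 8.215
Term 1 = ε^1.25·(…)^4.75 = 4.95×10^-5; Term 2 = ν·Q^9.4·(…)^5.2 = 5.14×10^-5
D = 0.66·(4.95×10^-5 + 5.14×10^-5)^0.04 = 0.4568 m = 457 mm
Check: V = 2.75 m/s, Re = 7.65×10^5, f = 0.01402, h_f = 35.3 m ≈ 37.1 m ✓

D ≈ 457 mm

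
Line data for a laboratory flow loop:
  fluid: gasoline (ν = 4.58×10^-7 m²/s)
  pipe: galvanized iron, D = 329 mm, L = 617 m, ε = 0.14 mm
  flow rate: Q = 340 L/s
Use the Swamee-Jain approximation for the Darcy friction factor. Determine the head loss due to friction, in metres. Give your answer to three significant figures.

V = 4Q/(πD²) = 4·0.340/(π·0.329²) = 3.999 m/s
Re = VD/ν = 3.999·0.329/4.58×10^-7 = 2.87×10^6 → turbulent
ε/D = 0.14/329 = 4.26×10^-4
Swamee-Jain: f = 0.01638
h_f = f(L/D)V²/(2g) = 0.01638·(617/0.329)·3.999²/(2·9.81) = 25.04 m

h_f ≈ 25.0 m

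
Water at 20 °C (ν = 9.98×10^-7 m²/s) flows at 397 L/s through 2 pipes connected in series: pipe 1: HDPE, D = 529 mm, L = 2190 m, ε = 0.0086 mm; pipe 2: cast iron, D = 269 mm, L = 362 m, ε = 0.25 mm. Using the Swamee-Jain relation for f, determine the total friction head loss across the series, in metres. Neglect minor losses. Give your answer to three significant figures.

H ≈ 73.7 m

Pipe 1: V = 1.806 m/s, Re = 9.57×10^5, ε/D = 1.63×10^-5, f = 0.01207, h_1 = f(L/D)V²/2g = 8.312 m
Pipe 2: V = 6.985 m/s, Re = 1.88×10^6, ε/D = 9.29×10^-4, f = 0.01953, h_2 = f(L/D)V²/2g = 65.35 m
Series → Q common, losses add: H = Σh = 73.66 m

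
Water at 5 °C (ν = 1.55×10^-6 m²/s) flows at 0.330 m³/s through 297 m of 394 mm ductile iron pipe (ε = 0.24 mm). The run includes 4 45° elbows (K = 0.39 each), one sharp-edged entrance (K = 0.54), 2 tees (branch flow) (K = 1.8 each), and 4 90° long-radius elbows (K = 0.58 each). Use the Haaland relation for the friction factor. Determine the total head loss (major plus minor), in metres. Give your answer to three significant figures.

V = 4Q/(πD²) = 2.707 m/s; V²/2g = 0.3734 m
Re = 6.88×10^5, ε/D = 6.09×10^-4 → f = 0.01805 (Haaland)
Major: h_f = f(L/D)·V²/2g = 0.01805·753.8·0.3734 = 5.079 m
Minor: ΣK = 8.02; h_m = ΣK·V²/2g = 2.995 m
Total H_L = 5.079 + 2.995 = 8.074 m

H_L ≈ 8.07 m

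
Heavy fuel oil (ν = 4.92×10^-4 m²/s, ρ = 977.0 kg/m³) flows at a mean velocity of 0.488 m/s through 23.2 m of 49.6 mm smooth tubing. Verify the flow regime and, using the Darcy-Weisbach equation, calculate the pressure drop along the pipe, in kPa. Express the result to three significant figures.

Δp ≈ 70.8 kPa

Re = VD/ν = 0.488·0.04960/4.92×10^-4 = 49.2 → laminar (Re < 2300)
f = 64/Re = 1.301
h_f = f(L/D)V²/(2g) = 1.301·(23.2/0.04960)·0.488²/(2·9.81) = 7.386 m
Δp = ρg·h_f = 977.0·9.81·7.386 = 70.79 kPa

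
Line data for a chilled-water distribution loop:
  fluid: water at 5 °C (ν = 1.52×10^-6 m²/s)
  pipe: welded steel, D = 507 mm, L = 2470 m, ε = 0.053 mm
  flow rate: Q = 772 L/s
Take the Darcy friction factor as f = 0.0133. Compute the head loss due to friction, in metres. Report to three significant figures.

h_f ≈ 48.3 m

V = 4Q/(πD²) = 4·0.772/(π·0.507²) = 3.824 m/s
h_f = f(L/D)V²/(2g) = 0.01330·(2470/0.507)·3.824²/(2·9.81) = 48.29 m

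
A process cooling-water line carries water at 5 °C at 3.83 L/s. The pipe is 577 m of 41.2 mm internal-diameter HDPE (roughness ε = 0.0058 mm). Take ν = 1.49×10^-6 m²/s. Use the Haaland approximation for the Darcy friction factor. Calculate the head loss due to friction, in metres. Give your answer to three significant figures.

h_f ≈ 113 m

V = 4Q/(πD²) = 4·0.00383/(π·0.0412²) = 2.873 m/s
Re = VD/ν = 2.873·0.0412/1.49×10^-6 = 7.94×10^4 → turbulent
ε/D = 0.0058/41.2 = 1.41×10^-4
Haaland: f = 0.01926
h_f = f(L/D)V²/(2g) = 0.01926·(577/0.0412)·2.873²/(2·9.81) = 113.5 m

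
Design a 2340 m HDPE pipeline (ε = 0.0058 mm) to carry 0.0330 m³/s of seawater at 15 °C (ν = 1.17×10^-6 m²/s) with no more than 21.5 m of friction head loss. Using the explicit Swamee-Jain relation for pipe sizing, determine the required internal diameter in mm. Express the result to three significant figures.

Swamee-Jain (Type III): D = 0.66·[ε^1.25·(LQ²/(gh_f))^4.75 + ν·Q^9.4·(L/(gh_f))^5.2]^0.04
LQ²/(gh_f) = 0.01208; L/(gh_f) = 11.09
Term 1 = ε^1.25·(…)^4.75 = 2.21×10^-16; Term 2 = ν·Q^9.4·(…)^5.2 = 3.77×10^-15
D = 0.66·(2.21×10^-16 + 3.77×10^-15)^0.04 = 0.1752 m = 175 mm
Check: V = 1.37 m/s, Re = 2.05×10^5, f = 0.01576, h_f = 20.1 m ≈ 21.5 m ✓

D ≈ 175 mm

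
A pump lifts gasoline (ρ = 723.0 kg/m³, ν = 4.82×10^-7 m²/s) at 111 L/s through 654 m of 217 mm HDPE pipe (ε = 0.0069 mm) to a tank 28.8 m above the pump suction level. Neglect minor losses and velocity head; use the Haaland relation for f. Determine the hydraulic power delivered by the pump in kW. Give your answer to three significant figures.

P_hyd ≈ 35.5 kW

V = 4Q/(πD²) = 3.001 m/s; Re = 1.35×10^6; ε/D = 3.18×10^-5; f = 0.01175
h_f = f(L/D)V²/2g = 16.26 m
Total head H = z + h_f = 28.8 + 16.26 = 45.06 m
P_hyd = ρgQH = 723.0·9.81·0.111·45.06 = 35.47 kW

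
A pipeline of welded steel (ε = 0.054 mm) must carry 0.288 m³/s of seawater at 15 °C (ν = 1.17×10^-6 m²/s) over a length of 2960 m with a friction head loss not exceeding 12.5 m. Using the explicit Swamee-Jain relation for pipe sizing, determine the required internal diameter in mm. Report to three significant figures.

D ≈ 475 mm

Swamee-Jain (Type III): D = 0.66·[ε^1.25·(LQ²/(gh_f))^4.75 + ν·Q^9.4·(L/(gh_f))^5.2]^0.04
LQ²/(gh_f) = 2.002; L/(gh_f) = 24.14
Term 1 = ε^1.25·(…)^4.75 = 1.25×10^-4; Term 2 = ν·Q^9.4·(…)^5.2 = 1.50×10^-4
D = 0.66·(1.25×10^-4 + 1.50×10^-4)^0.04 = 0.4755 m = 475 mm
Check: V = 1.62 m/s, Re = 6.59×10^5, f = 0.01421, h_f = 11.9 m ≈ 12.5 m ✓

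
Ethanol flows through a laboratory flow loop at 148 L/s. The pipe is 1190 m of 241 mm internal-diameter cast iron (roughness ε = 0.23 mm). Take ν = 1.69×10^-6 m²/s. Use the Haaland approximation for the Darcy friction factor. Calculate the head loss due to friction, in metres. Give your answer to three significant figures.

V = 4Q/(πD²) = 4·0.148/(π·0.241²) = 3.244 m/s
Re = VD/ν = 3.244·0.241/1.69×10^-6 = 4.63×10^5 → turbulent
ε/D = 0.23/241 = 9.54×10^-4
Haaland: f = 0.02003
h_f = f(L/D)V²/(2g) = 0.02003·(1190/0.241)·3.244²/(2·9.81) = 53.07 m

h_f ≈ 53.1 m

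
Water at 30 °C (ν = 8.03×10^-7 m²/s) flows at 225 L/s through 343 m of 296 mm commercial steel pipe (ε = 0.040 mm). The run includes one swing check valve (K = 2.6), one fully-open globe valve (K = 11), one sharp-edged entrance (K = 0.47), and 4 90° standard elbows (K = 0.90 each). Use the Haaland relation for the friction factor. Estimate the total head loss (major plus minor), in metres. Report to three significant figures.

V = 4Q/(πD²) = 3.270 m/s; V²/2g = 0.5449 m
Re = 1.21×10^6, ε/D = 1.35×10^-4 → f = 0.01365 (Haaland)
Major: h_f = f(L/D)·V²/2g = 0.01365·1159·0.5449 = 8.621 m
Minor: ΣK = 17.7; h_m = ΣK·V²/2g = 9.628 m
Total H_L = 8.621 + 9.628 = 18.25 m

H_L ≈ 18.2 m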